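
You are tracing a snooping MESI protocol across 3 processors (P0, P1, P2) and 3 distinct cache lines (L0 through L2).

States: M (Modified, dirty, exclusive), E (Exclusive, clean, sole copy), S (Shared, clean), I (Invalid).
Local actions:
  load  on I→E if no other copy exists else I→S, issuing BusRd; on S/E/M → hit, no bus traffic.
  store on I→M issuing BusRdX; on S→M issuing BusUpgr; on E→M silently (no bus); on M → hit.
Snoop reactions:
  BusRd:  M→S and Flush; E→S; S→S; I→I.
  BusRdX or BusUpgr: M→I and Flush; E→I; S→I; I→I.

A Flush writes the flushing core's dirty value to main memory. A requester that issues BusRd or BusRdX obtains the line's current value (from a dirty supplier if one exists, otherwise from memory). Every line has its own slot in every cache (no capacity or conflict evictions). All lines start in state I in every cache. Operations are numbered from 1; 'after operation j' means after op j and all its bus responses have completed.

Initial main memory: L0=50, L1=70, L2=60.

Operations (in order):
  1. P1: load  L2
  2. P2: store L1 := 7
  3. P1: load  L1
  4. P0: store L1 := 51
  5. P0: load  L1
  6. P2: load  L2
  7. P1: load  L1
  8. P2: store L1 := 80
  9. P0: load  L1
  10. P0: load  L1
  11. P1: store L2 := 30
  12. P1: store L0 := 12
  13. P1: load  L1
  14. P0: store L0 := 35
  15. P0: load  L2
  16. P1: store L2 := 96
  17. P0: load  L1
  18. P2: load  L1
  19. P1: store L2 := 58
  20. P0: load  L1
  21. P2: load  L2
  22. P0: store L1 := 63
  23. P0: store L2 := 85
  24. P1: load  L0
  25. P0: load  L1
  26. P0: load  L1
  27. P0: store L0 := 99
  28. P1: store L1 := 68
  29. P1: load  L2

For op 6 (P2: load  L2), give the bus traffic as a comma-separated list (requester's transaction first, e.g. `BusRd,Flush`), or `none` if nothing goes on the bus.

[1] P1: load  L2 | P0:I, P1:E(60), P2:I | bus: BusRd
[2] P2: store L1 := 7 | P0:I, P1:I, P2:M(7) | bus: BusRdX
[3] P1: load  L1 | P0:I, P1:S(7), P2:S(7) | bus: BusRd,Flush
[4] P0: store L1 := 51 | P0:M(51), P1:I, P2:I | bus: BusRdX
[5] P0: load  L1 | P0:M(51), P1:I, P2:I | bus: none
[6] P2: load  L2 | P0:I, P1:S(60), P2:S(60) | bus: BusRd
[7] P1: load  L1 | P0:S(51), P1:S(51), P2:I | bus: BusRd,Flush
[8] P2: store L1 := 80 | P0:I, P1:I, P2:M(80) | bus: BusRdX
[9] P0: load  L1 | P0:S(80), P1:I, P2:S(80) | bus: BusRd,Flush
[10] P0: load  L1 | P0:S(80), P1:I, P2:S(80) | bus: none
[11] P1: store L2 := 30 | P0:I, P1:M(30), P2:I | bus: BusUpgr
[12] P1: store L0 := 12 | P0:I, P1:M(12), P2:I | bus: BusRdX
[13] P1: load  L1 | P0:S(80), P1:S(80), P2:S(80) | bus: BusRd
[14] P0: store L0 := 35 | P0:M(35), P1:I, P2:I | bus: BusRdX,Flush
[15] P0: load  L2 | P0:S(30), P1:S(30), P2:I | bus: BusRd,Flush
[16] P1: store L2 := 96 | P0:I, P1:M(96), P2:I | bus: BusUpgr
[17] P0: load  L1 | P0:S(80), P1:S(80), P2:S(80) | bus: none
[18] P2: load  L1 | P0:S(80), P1:S(80), P2:S(80) | bus: none
[19] P1: store L2 := 58 | P0:I, P1:M(58), P2:I | bus: none
[20] P0: load  L1 | P0:S(80), P1:S(80), P2:S(80) | bus: none
[21] P2: load  L2 | P0:I, P1:S(58), P2:S(58) | bus: BusRd,Flush
[22] P0: store L1 := 63 | P0:M(63), P1:I, P2:I | bus: BusUpgr
[23] P0: store L2 := 85 | P0:M(85), P1:I, P2:I | bus: BusRdX
[24] P1: load  L0 | P0:S(35), P1:S(35), P2:I | bus: BusRd,Flush
[25] P0: load  L1 | P0:M(63), P1:I, P2:I | bus: none
[26] P0: load  L1 | P0:M(63), P1:I, P2:I | bus: none
[27] P0: store L0 := 99 | P0:M(99), P1:I, P2:I | bus: BusUpgr
[28] P1: store L1 := 68 | P0:I, P1:M(68), P2:I | bus: BusRdX,Flush
[29] P1: load  L2 | P0:S(85), P1:S(85), P2:I | bus: BusRd,Flush

bus = BusRd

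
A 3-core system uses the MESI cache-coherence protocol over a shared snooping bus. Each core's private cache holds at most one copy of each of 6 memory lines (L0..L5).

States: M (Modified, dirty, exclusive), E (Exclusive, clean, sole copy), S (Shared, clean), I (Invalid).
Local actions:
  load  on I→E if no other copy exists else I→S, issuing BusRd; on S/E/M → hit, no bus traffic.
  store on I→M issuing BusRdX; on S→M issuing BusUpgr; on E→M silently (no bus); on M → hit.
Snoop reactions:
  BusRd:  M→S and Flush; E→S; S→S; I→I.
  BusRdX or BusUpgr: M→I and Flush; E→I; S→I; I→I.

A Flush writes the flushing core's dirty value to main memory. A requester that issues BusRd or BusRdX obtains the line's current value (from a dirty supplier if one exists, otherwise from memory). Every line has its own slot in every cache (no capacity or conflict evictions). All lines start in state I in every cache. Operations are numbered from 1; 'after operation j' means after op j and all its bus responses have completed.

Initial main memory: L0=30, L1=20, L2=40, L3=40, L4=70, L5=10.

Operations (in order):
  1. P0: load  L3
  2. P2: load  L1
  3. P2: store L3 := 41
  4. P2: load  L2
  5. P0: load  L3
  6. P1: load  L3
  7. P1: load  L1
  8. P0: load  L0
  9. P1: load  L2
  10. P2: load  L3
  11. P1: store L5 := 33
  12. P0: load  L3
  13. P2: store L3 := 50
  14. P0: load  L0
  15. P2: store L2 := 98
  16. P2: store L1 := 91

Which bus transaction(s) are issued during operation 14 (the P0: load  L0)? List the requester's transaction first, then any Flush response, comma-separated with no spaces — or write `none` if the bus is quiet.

bus = none

1. P0: load  L3  bus=[BusRd]  L3: P0=E P1=I P2=I  mem[L3]=40
2. P2: load  L1  bus=[BusRd]  L1: P0=I P1=I P2=E  mem[L1]=20
3. P2: store L3 := 41  bus=[BusRdX]  L3: P0=I P1=I P2=M  mem[L3]=40
4. P2: load  L2  bus=[BusRd]  L2: P0=I P1=I P2=E  mem[L2]=40
5. P0: load  L3  bus=[BusRd,Flush]  L3: P0=S P1=I P2=S  mem[L3]=41
6. P1: load  L3  bus=[BusRd]  L3: P0=S P1=S P2=S  mem[L3]=41
7. P1: load  L1  bus=[BusRd]  L1: P0=I P1=S P2=S  mem[L1]=20
8. P0: load  L0  bus=[BusRd]  L0: P0=E P1=I P2=I  mem[L0]=30
9. P1: load  L2  bus=[BusRd]  L2: P0=I P1=S P2=S  mem[L2]=40
10. P2: load  L3  bus=[-]  L3: P0=S P1=S P2=S  mem[L3]=41
11. P1: store L5 := 33  bus=[BusRdX]  L5: P0=I P1=M P2=I  mem[L5]=10
12. P0: load  L3  bus=[-]  L3: P0=S P1=S P2=S  mem[L3]=41
13. P2: store L3 := 50  bus=[BusUpgr]  L3: P0=I P1=I P2=M  mem[L3]=41
14. P0: load  L0  bus=[-]  L0: P0=E P1=I P2=I  mem[L0]=30
15. P2: store L2 := 98  bus=[BusUpgr]  L2: P0=I P1=I P2=M  mem[L2]=40
16. P2: store L1 := 91  bus=[BusUpgr]  L1: P0=I P1=I P2=M  mem[L1]=20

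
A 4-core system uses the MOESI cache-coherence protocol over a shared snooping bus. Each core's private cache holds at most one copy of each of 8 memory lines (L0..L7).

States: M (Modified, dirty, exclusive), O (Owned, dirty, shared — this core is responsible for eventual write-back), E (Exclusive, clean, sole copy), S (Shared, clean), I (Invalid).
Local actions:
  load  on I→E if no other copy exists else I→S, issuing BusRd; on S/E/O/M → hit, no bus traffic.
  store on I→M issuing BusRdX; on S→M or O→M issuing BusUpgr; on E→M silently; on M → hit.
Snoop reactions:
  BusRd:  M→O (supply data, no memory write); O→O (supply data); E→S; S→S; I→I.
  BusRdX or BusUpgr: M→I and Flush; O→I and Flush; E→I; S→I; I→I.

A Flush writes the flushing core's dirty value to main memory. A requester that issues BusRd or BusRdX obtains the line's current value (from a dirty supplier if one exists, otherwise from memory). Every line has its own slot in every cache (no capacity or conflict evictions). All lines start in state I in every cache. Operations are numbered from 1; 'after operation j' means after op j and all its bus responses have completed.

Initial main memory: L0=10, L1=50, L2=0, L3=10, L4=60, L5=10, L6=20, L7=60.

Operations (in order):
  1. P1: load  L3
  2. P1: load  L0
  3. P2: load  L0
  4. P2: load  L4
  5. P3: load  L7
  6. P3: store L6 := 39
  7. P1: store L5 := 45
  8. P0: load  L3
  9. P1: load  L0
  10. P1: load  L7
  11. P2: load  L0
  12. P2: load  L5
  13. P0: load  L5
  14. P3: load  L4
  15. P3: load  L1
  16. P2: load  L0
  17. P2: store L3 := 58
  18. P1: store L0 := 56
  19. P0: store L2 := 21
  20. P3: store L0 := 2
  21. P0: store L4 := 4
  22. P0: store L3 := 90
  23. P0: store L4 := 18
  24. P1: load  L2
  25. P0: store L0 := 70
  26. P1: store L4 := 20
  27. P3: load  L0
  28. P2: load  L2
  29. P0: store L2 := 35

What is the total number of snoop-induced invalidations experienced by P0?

  op1 P1: load  L3 → I/E/I/I on L3; bus BusRd; mem=10
  op2 P1: load  L0 → I/E/I/I on L0; bus BusRd; mem=10
  op3 P2: load  L0 → I/S/S/I on L0; bus BusRd; mem=10
  op4 P2: load  L4 → I/I/E/I on L4; bus BusRd; mem=60
  op5 P3: load  L7 → I/I/I/E on L7; bus BusRd; mem=60
  op6 P3: store L6 := 39 → I/I/I/M on L6; bus BusRdX; mem=20
  op7 P1: store L5 := 45 → I/M/I/I on L5; bus BusRdX; mem=10
  op8 P0: load  L3 → S/S/I/I on L3; bus BusRd; mem=10
  op9 P1: load  L0 → I/S/S/I on L0; bus (none); mem=10
  op10 P1: load  L7 → I/S/I/S on L7; bus BusRd; mem=60
  op11 P2: load  L0 → I/S/S/I on L0; bus (none); mem=10
  op12 P2: load  L5 → I/O/S/I on L5; bus BusRd; mem=10
  op13 P0: load  L5 → S/O/S/I on L5; bus BusRd; mem=10
  op14 P3: load  L4 → I/I/S/S on L4; bus BusRd; mem=60
  op15 P3: load  L1 → I/I/I/E on L1; bus BusRd; mem=50
  op16 P2: load  L0 → I/S/S/I on L0; bus (none); mem=10
  op17 P2: store L3 := 58 → I/I/M/I on L3; bus BusRdX; mem=10
  op18 P1: store L0 := 56 → I/M/I/I on L0; bus BusUpgr; mem=10
  op19 P0: store L2 := 21 → M/I/I/I on L2; bus BusRdX; mem=0
  op20 P3: store L0 := 2 → I/I/I/M on L0; bus BusRdX Flush; mem=56
  op21 P0: store L4 := 4 → M/I/I/I on L4; bus BusRdX; mem=60
  op22 P0: store L3 := 90 → M/I/I/I on L3; bus BusRdX Flush; mem=58
  op23 P0: store L4 := 18 → M/I/I/I on L4; bus (none); mem=60
  op24 P1: load  L2 → O/S/I/I on L2; bus BusRd; mem=0
  op25 P0: store L0 := 70 → M/I/I/I on L0; bus BusRdX Flush; mem=2
  op26 P1: store L4 := 20 → I/M/I/I on L4; bus BusRdX Flush; mem=18
  op27 P3: load  L0 → O/I/I/S on L0; bus BusRd; mem=2
  op28 P2: load  L2 → O/S/S/I on L2; bus BusRd; mem=0
  op29 P0: store L2 := 35 → M/I/I/I on L2; bus BusUpgr; mem=0

invalidations = 2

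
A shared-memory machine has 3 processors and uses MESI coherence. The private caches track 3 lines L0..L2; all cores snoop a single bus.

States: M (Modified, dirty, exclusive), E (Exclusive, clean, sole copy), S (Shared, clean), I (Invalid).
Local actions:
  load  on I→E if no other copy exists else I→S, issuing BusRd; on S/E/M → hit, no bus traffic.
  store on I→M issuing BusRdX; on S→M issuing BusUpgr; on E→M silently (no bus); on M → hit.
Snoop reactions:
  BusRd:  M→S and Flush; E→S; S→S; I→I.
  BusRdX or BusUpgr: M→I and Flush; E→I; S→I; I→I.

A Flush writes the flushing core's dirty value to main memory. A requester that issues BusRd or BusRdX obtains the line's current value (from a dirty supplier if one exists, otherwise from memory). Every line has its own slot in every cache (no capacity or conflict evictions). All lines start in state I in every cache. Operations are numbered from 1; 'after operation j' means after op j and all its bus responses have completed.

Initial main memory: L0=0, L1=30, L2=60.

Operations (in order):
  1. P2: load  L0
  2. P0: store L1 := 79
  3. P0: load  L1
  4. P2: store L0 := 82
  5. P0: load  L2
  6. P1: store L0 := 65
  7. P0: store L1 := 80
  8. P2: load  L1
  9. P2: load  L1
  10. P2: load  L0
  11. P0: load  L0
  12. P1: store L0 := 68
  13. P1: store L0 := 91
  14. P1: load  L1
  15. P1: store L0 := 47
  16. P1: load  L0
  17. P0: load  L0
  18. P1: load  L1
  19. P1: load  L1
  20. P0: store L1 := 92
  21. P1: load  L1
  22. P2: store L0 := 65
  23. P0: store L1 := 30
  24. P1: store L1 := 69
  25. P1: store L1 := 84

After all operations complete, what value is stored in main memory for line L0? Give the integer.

memory[L0] = 47

step 1: P2: load  L0  ⟶  IIE  (L0)  txn=BusRd  M[L0]=0
step 2: P0: store L1 := 79  ⟶  MII  (L1)  txn=BusRdX  M[L1]=30
step 3: P0: load  L1  ⟶  MII  (L1)  txn=∅  M[L1]=30
step 4: P2: store L0 := 82  ⟶  IIM  (L0)  txn=∅  M[L0]=0
step 5: P0: load  L2  ⟶  EII  (L2)  txn=BusRd  M[L2]=60
step 6: P1: store L0 := 65  ⟶  IMI  (L0)  txn=BusRdX+Flush  M[L0]=82
step 7: P0: store L1 := 80  ⟶  MII  (L1)  txn=∅  M[L1]=30
step 8: P2: load  L1  ⟶  SIS  (L1)  txn=BusRd+Flush  M[L1]=80
step 9: P2: load  L1  ⟶  SIS  (L1)  txn=∅  M[L1]=80
step 10: P2: load  L0  ⟶  ISS  (L0)  txn=BusRd+Flush  M[L0]=65
step 11: P0: load  L0  ⟶  SSS  (L0)  txn=BusRd  M[L0]=65
step 12: P1: store L0 := 68  ⟶  IMI  (L0)  txn=BusUpgr  M[L0]=65
step 13: P1: store L0 := 91  ⟶  IMI  (L0)  txn=∅  M[L0]=65
step 14: P1: load  L1  ⟶  SSS  (L1)  txn=BusRd  M[L1]=80
step 15: P1: store L0 := 47  ⟶  IMI  (L0)  txn=∅  M[L0]=65
step 16: P1: load  L0  ⟶  IMI  (L0)  txn=∅  M[L0]=65
step 17: P0: load  L0  ⟶  SSI  (L0)  txn=BusRd+Flush  M[L0]=47
step 18: P1: load  L1  ⟶  SSS  (L1)  txn=∅  M[L1]=80
step 19: P1: load  L1  ⟶  SSS  (L1)  txn=∅  M[L1]=80
step 20: P0: store L1 := 92  ⟶  MII  (L1)  txn=BusUpgr  M[L1]=80
step 21: P1: load  L1  ⟶  SSI  (L1)  txn=BusRd+Flush  M[L1]=92
step 22: P2: store L0 := 65  ⟶  IIM  (L0)  txn=BusRdX  M[L0]=47
step 23: P0: store L1 := 30  ⟶  MII  (L1)  txn=BusUpgr  M[L1]=92
step 24: P1: store L1 := 69  ⟶  IMI  (L1)  txn=BusRdX+Flush  M[L1]=30
step 25: P1: store L1 := 84  ⟶  IMI  (L1)  txn=∅  M[L1]=30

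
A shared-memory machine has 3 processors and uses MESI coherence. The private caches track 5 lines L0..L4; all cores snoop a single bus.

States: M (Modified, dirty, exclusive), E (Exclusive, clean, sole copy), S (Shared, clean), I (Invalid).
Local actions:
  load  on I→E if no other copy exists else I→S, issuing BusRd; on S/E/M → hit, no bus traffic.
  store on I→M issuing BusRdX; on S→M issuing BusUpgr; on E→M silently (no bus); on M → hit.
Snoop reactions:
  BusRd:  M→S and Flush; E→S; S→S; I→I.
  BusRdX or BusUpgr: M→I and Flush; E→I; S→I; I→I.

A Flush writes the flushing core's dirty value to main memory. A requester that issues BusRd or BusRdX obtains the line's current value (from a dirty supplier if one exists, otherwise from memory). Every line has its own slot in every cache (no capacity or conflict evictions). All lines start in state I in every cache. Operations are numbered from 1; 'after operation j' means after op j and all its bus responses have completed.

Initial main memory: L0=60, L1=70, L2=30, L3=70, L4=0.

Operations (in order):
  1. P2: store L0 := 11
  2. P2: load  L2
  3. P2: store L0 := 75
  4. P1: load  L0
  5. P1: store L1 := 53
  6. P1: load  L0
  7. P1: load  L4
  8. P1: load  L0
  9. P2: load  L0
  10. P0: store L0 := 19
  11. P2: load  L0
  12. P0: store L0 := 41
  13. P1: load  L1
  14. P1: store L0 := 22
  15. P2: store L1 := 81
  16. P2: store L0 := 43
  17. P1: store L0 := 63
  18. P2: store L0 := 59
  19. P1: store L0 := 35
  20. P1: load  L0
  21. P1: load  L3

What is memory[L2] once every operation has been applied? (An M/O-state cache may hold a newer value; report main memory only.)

1. P2: store L0 := 11  bus=[BusRdX]  L0: P0=I P1=I P2=M  mem[L0]=60
2. P2: load  L2  bus=[BusRd]  L2: P0=I P1=I P2=E  mem[L2]=30
3. P2: store L0 := 75  bus=[-]  L0: P0=I P1=I P2=M  mem[L0]=60
4. P1: load  L0  bus=[BusRd,Flush]  L0: P0=I P1=S P2=S  mem[L0]=75
5. P1: store L1 := 53  bus=[BusRdX]  L1: P0=I P1=M P2=I  mem[L1]=70
6. P1: load  L0  bus=[-]  L0: P0=I P1=S P2=S  mem[L0]=75
7. P1: load  L4  bus=[BusRd]  L4: P0=I P1=E P2=I  mem[L4]=0
8. P1: load  L0  bus=[-]  L0: P0=I P1=S P2=S  mem[L0]=75
9. P2: load  L0  bus=[-]  L0: P0=I P1=S P2=S  mem[L0]=75
10. P0: store L0 := 19  bus=[BusRdX]  L0: P0=M P1=I P2=I  mem[L0]=75
11. P2: load  L0  bus=[BusRd,Flush]  L0: P0=S P1=I P2=S  mem[L0]=19
12. P0: store L0 := 41  bus=[BusUpgr]  L0: P0=M P1=I P2=I  mem[L0]=19
13. P1: load  L1  bus=[-]  L1: P0=I P1=M P2=I  mem[L1]=70
14. P1: store L0 := 22  bus=[BusRdX,Flush]  L0: P0=I P1=M P2=I  mem[L0]=41
15. P2: store L1 := 81  bus=[BusRdX,Flush]  L1: P0=I P1=I P2=M  mem[L1]=53
16. P2: store L0 := 43  bus=[BusRdX,Flush]  L0: P0=I P1=I P2=M  mem[L0]=22
17. P1: store L0 := 63  bus=[BusRdX,Flush]  L0: P0=I P1=M P2=I  mem[L0]=43
18. P2: store L0 := 59  bus=[BusRdX,Flush]  L0: P0=I P1=I P2=M  mem[L0]=63
19. P1: store L0 := 35  bus=[BusRdX,Flush]  L0: P0=I P1=M P2=I  mem[L0]=59
20. P1: load  L0  bus=[-]  L0: P0=I P1=M P2=I  mem[L0]=59
21. P1: load  L3  bus=[BusRd]  L3: P0=I P1=E P2=I  mem[L3]=70

memory[L2] = 30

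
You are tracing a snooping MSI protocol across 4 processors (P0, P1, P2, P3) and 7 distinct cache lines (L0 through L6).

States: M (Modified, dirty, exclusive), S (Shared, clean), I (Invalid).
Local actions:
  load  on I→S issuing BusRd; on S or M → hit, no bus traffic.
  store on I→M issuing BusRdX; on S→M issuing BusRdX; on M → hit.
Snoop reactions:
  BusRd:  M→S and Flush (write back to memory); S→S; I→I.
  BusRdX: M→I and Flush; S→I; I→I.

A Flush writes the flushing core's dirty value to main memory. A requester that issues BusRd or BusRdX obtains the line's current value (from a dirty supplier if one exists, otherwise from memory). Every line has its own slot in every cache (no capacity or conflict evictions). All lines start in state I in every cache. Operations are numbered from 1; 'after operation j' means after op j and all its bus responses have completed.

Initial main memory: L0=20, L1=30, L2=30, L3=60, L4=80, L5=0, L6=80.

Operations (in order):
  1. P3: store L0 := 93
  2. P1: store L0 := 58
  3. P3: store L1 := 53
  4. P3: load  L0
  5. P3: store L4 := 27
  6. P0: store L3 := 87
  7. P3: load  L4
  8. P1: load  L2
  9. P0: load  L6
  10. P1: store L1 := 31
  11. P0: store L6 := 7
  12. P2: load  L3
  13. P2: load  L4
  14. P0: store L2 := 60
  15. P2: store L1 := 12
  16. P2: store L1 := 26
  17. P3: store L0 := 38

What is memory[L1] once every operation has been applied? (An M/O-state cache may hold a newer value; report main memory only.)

memory[L1] = 31

[1] P3: store L0 := 93 | P0:I, P1:I, P2:I, P3:M(93) | bus: BusRdX
[2] P1: store L0 := 58 | P0:I, P1:M(58), P2:I, P3:I | bus: BusRdX,Flush
[3] P3: store L1 := 53 | P0:I, P1:I, P2:I, P3:M(53) | bus: BusRdX
[4] P3: load  L0 | P0:I, P1:S(58), P2:I, P3:S(58) | bus: BusRd,Flush
[5] P3: store L4 := 27 | P0:I, P1:I, P2:I, P3:M(27) | bus: BusRdX
[6] P0: store L3 := 87 | P0:M(87), P1:I, P2:I, P3:I | bus: BusRdX
[7] P3: load  L4 | P0:I, P1:I, P2:I, P3:M(27) | bus: none
[8] P1: load  L2 | P0:I, P1:S(30), P2:I, P3:I | bus: BusRd
[9] P0: load  L6 | P0:S(80), P1:I, P2:I, P3:I | bus: BusRd
[10] P1: store L1 := 31 | P0:I, P1:M(31), P2:I, P3:I | bus: BusRdX,Flush
[11] P0: store L6 := 7 | P0:M(7), P1:I, P2:I, P3:I | bus: BusRdX
[12] P2: load  L3 | P0:S(87), P1:I, P2:S(87), P3:I | bus: BusRd,Flush
[13] P2: load  L4 | P0:I, P1:I, P2:S(27), P3:S(27) | bus: BusRd,Flush
[14] P0: store L2 := 60 | P0:M(60), P1:I, P2:I, P3:I | bus: BusRdX
[15] P2: store L1 := 12 | P0:I, P1:I, P2:M(12), P3:I | bus: BusRdX,Flush
[16] P2: store L1 := 26 | P0:I, P1:I, P2:M(26), P3:I | bus: none
[17] P3: store L0 := 38 | P0:I, P1:I, P2:I, P3:M(38) | bus: BusRdX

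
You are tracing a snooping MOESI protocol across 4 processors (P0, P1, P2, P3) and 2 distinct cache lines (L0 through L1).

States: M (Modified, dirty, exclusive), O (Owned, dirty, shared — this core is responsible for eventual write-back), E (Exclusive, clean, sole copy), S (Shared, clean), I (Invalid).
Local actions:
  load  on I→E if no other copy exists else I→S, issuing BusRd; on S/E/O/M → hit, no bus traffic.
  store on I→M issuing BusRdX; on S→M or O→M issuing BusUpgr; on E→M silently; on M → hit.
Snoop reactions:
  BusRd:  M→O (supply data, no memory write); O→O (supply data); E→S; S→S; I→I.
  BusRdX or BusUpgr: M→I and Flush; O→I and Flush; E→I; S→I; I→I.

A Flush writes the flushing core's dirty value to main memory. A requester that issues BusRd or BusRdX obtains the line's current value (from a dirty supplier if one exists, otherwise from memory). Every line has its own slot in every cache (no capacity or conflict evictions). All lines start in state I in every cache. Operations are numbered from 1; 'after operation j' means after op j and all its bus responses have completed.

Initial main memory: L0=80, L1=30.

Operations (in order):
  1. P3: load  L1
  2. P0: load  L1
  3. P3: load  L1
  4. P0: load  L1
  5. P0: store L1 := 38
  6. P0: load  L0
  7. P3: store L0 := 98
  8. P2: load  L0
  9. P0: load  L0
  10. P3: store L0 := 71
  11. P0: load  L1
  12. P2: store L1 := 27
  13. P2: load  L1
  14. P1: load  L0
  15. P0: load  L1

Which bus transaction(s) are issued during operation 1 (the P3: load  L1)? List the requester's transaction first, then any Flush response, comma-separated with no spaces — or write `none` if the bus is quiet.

bus = BusRd

[1] P3: load  L1 | P0:I, P1:I, P2:I, P3:E(30) | bus: BusRd
[2] P0: load  L1 | P0:S(30), P1:I, P2:I, P3:S(30) | bus: BusRd
[3] P3: load  L1 | P0:S(30), P1:I, P2:I, P3:S(30) | bus: none
[4] P0: load  L1 | P0:S(30), P1:I, P2:I, P3:S(30) | bus: none
[5] P0: store L1 := 38 | P0:M(38), P1:I, P2:I, P3:I | bus: BusUpgr
[6] P0: load  L0 | P0:E(80), P1:I, P2:I, P3:I | bus: BusRd
[7] P3: store L0 := 98 | P0:I, P1:I, P2:I, P3:M(98) | bus: BusRdX
[8] P2: load  L0 | P0:I, P1:I, P2:S(98), P3:O(98) | bus: BusRd
[9] P0: load  L0 | P0:S(98), P1:I, P2:S(98), P3:O(98) | bus: BusRd
[10] P3: store L0 := 71 | P0:I, P1:I, P2:I, P3:M(71) | bus: BusUpgr
[11] P0: load  L1 | P0:M(38), P1:I, P2:I, P3:I | bus: none
[12] P2: store L1 := 27 | P0:I, P1:I, P2:M(27), P3:I | bus: BusRdX,Flush
[13] P2: load  L1 | P0:I, P1:I, P2:M(27), P3:I | bus: none
[14] P1: load  L0 | P0:I, P1:S(71), P2:I, P3:O(71) | bus: BusRd
[15] P0: load  L1 | P0:S(27), P1:I, P2:O(27), P3:I | bus: BusRd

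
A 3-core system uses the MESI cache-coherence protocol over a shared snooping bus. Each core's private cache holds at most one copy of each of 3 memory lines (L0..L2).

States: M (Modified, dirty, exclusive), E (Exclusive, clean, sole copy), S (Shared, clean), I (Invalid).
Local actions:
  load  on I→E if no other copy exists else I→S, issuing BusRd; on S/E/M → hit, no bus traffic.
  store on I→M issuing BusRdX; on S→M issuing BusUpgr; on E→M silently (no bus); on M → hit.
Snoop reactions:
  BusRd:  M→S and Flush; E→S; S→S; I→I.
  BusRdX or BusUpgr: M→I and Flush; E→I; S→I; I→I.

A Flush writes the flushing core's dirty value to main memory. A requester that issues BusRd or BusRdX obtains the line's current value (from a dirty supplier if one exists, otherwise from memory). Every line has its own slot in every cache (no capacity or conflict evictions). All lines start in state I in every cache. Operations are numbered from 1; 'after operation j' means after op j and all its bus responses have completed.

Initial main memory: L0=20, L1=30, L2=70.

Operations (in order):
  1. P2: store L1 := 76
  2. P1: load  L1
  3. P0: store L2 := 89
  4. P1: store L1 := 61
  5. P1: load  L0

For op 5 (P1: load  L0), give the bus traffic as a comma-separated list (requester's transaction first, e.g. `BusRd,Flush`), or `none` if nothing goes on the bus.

bus = BusRd

[1] P2: store L1 := 76 | P0:I, P1:I, P2:M(76) | bus: BusRdX
[2] P1: load  L1 | P0:I, P1:S(76), P2:S(76) | bus: BusRd,Flush
[3] P0: store L2 := 89 | P0:M(89), P1:I, P2:I | bus: BusRdX
[4] P1: store L1 := 61 | P0:I, P1:M(61), P2:I | bus: BusUpgr
[5] P1: load  L0 | P0:I, P1:E(20), P2:I | bus: BusRd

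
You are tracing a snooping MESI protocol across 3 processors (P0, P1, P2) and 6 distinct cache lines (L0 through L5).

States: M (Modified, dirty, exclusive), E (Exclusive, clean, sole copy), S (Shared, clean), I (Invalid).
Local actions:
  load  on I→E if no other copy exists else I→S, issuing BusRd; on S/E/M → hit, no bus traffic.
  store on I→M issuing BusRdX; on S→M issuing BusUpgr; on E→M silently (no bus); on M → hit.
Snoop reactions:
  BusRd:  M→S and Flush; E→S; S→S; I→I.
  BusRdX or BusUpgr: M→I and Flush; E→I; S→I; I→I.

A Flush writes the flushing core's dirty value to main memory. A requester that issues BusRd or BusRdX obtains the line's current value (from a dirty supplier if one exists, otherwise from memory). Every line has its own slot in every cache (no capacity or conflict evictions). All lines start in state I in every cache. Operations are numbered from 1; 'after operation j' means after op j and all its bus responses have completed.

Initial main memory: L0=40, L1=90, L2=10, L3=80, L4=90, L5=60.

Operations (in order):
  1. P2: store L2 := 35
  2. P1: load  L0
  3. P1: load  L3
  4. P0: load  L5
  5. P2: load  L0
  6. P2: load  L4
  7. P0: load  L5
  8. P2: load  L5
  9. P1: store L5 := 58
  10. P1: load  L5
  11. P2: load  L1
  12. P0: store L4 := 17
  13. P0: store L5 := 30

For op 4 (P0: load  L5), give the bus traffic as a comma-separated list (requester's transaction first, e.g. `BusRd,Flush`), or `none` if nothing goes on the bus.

bus = BusRd

[1] P2: store L2 := 35 | P0:I, P1:I, P2:M(35) | bus: BusRdX
[2] P1: load  L0 | P0:I, P1:E(40), P2:I | bus: BusRd
[3] P1: load  L3 | P0:I, P1:E(80), P2:I | bus: BusRd
[4] P0: load  L5 | P0:E(60), P1:I, P2:I | bus: BusRd
[5] P2: load  L0 | P0:I, P1:S(40), P2:S(40) | bus: BusRd
[6] P2: load  L4 | P0:I, P1:I, P2:E(90) | bus: BusRd
[7] P0: load  L5 | P0:E(60), P1:I, P2:I | bus: none
[8] P2: load  L5 | P0:S(60), P1:I, P2:S(60) | bus: BusRd
[9] P1: store L5 := 58 | P0:I, P1:M(58), P2:I | bus: BusRdX
[10] P1: load  L5 | P0:I, P1:M(58), P2:I | bus: none
[11] P2: load  L1 | P0:I, P1:I, P2:E(90) | bus: BusRd
[12] P0: store L4 := 17 | P0:M(17), P1:I, P2:I | bus: BusRdX
[13] P0: store L5 := 30 | P0:M(30), P1:I, P2:I | bus: BusRdX,Flush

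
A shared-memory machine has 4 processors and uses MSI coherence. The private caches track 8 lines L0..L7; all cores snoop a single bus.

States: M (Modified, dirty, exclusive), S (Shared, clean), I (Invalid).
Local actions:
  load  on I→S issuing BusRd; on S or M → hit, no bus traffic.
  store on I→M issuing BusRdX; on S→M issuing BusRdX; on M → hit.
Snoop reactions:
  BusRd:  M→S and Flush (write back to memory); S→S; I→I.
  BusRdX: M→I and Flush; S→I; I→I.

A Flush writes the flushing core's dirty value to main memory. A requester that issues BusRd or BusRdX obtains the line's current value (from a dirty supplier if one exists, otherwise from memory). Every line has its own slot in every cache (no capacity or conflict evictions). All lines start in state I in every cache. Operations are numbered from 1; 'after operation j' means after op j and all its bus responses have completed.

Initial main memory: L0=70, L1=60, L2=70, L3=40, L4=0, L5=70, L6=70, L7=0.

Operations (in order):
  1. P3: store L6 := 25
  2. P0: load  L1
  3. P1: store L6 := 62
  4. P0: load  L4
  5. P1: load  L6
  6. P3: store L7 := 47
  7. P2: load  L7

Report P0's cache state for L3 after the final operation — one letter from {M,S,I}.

state = I

step 1: P3: store L6 := 25  ⟶  IIIM  (L6)  txn=BusRdX  M[L6]=70
step 2: P0: load  L1  ⟶  SIII  (L1)  txn=BusRd  M[L1]=60
step 3: P1: store L6 := 62  ⟶  IMII  (L6)  txn=BusRdX+Flush  M[L6]=25
step 4: P0: load  L4  ⟶  SIII  (L4)  txn=BusRd  M[L4]=0
step 5: P1: load  L6  ⟶  IMII  (L6)  txn=∅  M[L6]=25
step 6: P3: store L7 := 47  ⟶  IIIM  (L7)  txn=BusRdX  M[L7]=0
step 7: P2: load  L7  ⟶  IISS  (L7)  txn=BusRd+Flush  M[L7]=47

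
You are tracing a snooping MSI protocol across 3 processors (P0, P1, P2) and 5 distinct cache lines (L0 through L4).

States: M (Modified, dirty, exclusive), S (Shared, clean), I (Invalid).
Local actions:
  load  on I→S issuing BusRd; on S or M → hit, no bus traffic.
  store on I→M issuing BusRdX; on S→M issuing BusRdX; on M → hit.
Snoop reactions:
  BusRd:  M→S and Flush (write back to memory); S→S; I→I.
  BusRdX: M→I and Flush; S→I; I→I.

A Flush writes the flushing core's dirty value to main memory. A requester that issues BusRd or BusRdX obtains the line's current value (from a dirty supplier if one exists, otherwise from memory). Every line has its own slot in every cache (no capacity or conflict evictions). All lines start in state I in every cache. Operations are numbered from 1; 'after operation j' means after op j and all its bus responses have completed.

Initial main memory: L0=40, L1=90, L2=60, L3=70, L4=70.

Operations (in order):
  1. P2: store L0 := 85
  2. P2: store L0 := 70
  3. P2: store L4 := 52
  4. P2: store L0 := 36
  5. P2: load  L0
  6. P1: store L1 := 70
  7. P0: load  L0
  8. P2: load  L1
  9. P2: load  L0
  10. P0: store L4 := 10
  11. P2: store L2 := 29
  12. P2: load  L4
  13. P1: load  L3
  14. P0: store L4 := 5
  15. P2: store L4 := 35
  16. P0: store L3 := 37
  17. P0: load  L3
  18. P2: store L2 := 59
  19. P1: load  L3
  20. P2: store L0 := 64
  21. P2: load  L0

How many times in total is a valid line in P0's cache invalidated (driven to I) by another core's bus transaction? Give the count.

invalidations = 2

[1] P2: store L0 := 85 | P0:I, P1:I, P2:M(85) | bus: BusRdX
[2] P2: store L0 := 70 | P0:I, P1:I, P2:M(70) | bus: none
[3] P2: store L4 := 52 | P0:I, P1:I, P2:M(52) | bus: BusRdX
[4] P2: store L0 := 36 | P0:I, P1:I, P2:M(36) | bus: none
[5] P2: load  L0 | P0:I, P1:I, P2:M(36) | bus: none
[6] P1: store L1 := 70 | P0:I, P1:M(70), P2:I | bus: BusRdX
[7] P0: load  L0 | P0:S(36), P1:I, P2:S(36) | bus: BusRd,Flush
[8] P2: load  L1 | P0:I, P1:S(70), P2:S(70) | bus: BusRd,Flush
[9] P2: load  L0 | P0:S(36), P1:I, P2:S(36) | bus: none
[10] P0: store L4 := 10 | P0:M(10), P1:I, P2:I | bus: BusRdX,Flush
[11] P2: store L2 := 29 | P0:I, P1:I, P2:M(29) | bus: BusRdX
[12] P2: load  L4 | P0:S(10), P1:I, P2:S(10) | bus: BusRd,Flush
[13] P1: load  L3 | P0:I, P1:S(70), P2:I | bus: BusRd
[14] P0: store L4 := 5 | P0:M(5), P1:I, P2:I | bus: BusRdX
[15] P2: store L4 := 35 | P0:I, P1:I, P2:M(35) | bus: BusRdX,Flush
[16] P0: store L3 := 37 | P0:M(37), P1:I, P2:I | bus: BusRdX
[17] P0: load  L3 | P0:M(37), P1:I, P2:I | bus: none
[18] P2: store L2 := 59 | P0:I, P1:I, P2:M(59) | bus: none
[19] P1: load  L3 | P0:S(37), P1:S(37), P2:I | bus: BusRd,Flush
[20] P2: store L0 := 64 | P0:I, P1:I, P2:M(64) | bus: BusRdX
[21] P2: load  L0 | P0:I, P1:I, P2:M(64) | bus: none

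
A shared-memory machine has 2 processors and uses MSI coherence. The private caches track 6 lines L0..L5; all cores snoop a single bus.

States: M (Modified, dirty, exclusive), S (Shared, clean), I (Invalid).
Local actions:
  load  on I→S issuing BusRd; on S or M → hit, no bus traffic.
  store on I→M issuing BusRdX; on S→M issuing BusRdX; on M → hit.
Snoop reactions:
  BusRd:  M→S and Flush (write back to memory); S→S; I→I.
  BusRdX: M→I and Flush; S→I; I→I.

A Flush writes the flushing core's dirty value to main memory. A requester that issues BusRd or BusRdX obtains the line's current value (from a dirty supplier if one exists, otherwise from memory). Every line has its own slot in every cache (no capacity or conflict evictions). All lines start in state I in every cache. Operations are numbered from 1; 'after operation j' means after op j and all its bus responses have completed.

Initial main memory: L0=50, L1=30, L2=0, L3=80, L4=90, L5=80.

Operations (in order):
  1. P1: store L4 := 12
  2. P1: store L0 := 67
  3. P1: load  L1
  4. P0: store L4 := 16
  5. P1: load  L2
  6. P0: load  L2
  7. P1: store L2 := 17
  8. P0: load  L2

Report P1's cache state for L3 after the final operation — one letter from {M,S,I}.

[1] P1: store L4 := 12 | P0:I, P1:M(12) | bus: BusRdX
[2] P1: store L0 := 67 | P0:I, P1:M(67) | bus: BusRdX
[3] P1: load  L1 | P0:I, P1:S(30) | bus: BusRd
[4] P0: store L4 := 16 | P0:M(16), P1:I | bus: BusRdX,Flush
[5] P1: load  L2 | P0:I, P1:S(0) | bus: BusRd
[6] P0: load  L2 | P0:S(0), P1:S(0) | bus: BusRd
[7] P1: store L2 := 17 | P0:I, P1:M(17) | bus: BusRdX
[8] P0: load  L2 | P0:S(17), P1:S(17) | bus: BusRd,Flush

state = I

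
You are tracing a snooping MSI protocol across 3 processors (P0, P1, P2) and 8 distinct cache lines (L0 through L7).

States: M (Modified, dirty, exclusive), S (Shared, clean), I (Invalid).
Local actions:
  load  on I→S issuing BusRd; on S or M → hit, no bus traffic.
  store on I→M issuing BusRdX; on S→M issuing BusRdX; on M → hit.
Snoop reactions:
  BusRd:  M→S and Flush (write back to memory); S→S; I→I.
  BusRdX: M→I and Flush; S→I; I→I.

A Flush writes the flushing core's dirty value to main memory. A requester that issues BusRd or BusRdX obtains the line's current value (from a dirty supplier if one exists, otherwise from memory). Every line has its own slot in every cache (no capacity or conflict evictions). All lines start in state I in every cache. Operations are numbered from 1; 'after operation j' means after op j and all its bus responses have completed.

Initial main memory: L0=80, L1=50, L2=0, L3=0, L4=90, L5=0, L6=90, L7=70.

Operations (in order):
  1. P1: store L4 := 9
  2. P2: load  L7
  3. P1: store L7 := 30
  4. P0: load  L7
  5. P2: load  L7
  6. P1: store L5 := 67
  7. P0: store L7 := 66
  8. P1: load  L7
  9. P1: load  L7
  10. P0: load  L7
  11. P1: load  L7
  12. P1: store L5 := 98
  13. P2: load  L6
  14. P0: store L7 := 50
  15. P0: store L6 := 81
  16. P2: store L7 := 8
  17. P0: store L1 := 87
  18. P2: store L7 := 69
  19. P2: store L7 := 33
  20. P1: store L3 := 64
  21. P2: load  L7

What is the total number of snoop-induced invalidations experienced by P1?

  op1 P1: store L4 := 9 → I/M/I on L4; bus BusRdX; mem=90
  op2 P2: load  L7 → I/I/S on L7; bus BusRd; mem=70
  op3 P1: store L7 := 30 → I/M/I on L7; bus BusRdX; mem=70
  op4 P0: load  L7 → S/S/I on L7; bus BusRd Flush; mem=30
  op5 P2: load  L7 → S/S/S on L7; bus BusRd; mem=30
  op6 P1: store L5 := 67 → I/M/I on L5; bus BusRdX; mem=0
  op7 P0: store L7 := 66 → M/I/I on L7; bus BusRdX; mem=30
  op8 P1: load  L7 → S/S/I on L7; bus BusRd Flush; mem=66
  op9 P1: load  L7 → S/S/I on L7; bus (none); mem=66
  op10 P0: load  L7 → S/S/I on L7; bus (none); mem=66
  op11 P1: load  L7 → S/S/I on L7; bus (none); mem=66
  op12 P1: store L5 := 98 → I/M/I on L5; bus (none); mem=0
  op13 P2: load  L6 → I/I/S on L6; bus BusRd; mem=90
  op14 P0: store L7 := 50 → M/I/I on L7; bus BusRdX; mem=66
  op15 P0: store L6 := 81 → M/I/I on L6; bus BusRdX; mem=90
  op16 P2: store L7 := 8 → I/I/M on L7; bus BusRdX Flush; mem=50
  op17 P0: store L1 := 87 → M/I/I on L1; bus BusRdX; mem=50
  op18 P2: store L7 := 69 → I/I/M on L7; bus (none); mem=50
  op19 P2: store L7 := 33 → I/I/M on L7; bus (none); mem=50
  op20 P1: store L3 := 64 → I/M/I on L3; bus BusRdX; mem=0
  op21 P2: load  L7 → I/I/M on L7; bus (none); mem=50

invalidations = 2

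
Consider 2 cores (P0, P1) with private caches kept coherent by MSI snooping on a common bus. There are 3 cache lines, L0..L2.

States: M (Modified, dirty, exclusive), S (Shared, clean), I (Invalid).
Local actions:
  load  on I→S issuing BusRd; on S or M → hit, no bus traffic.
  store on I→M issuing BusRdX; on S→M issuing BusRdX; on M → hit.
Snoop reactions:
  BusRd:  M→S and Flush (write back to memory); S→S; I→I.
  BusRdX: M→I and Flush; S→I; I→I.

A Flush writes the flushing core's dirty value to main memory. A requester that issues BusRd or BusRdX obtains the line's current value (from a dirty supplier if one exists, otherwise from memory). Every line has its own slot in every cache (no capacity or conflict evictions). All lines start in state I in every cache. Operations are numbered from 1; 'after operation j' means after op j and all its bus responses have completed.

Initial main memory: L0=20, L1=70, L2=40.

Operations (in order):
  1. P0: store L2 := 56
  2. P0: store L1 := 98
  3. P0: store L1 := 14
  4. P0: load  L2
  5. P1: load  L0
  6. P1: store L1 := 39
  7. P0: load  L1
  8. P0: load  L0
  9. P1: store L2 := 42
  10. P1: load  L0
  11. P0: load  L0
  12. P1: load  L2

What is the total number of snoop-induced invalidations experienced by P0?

invalidations = 2

step 1: P0: store L2 := 56  ⟶  MI  (L2)  txn=BusRdX  M[L2]=40
step 2: P0: store L1 := 98  ⟶  MI  (L1)  txn=BusRdX  M[L1]=70
step 3: P0: store L1 := 14  ⟶  MI  (L1)  txn=∅  M[L1]=70
step 4: P0: load  L2  ⟶  MI  (L2)  txn=∅  M[L2]=40
step 5: P1: load  L0  ⟶  IS  (L0)  txn=BusRd  M[L0]=20
step 6: P1: store L1 := 39  ⟶  IM  (L1)  txn=BusRdX+Flush  M[L1]=14
step 7: P0: load  L1  ⟶  SS  (L1)  txn=BusRd+Flush  M[L1]=39
step 8: P0: load  L0  ⟶  SS  (L0)  txn=BusRd  M[L0]=20
step 9: P1: store L2 := 42  ⟶  IM  (L2)  txn=BusRdX+Flush  M[L2]=56
step 10: P1: load  L0  ⟶  SS  (L0)  txn=∅  M[L0]=20
step 11: P0: load  L0  ⟶  SS  (L0)  txn=∅  M[L0]=20
step 12: P1: load  L2  ⟶  IM  (L2)  txn=∅  M[L2]=56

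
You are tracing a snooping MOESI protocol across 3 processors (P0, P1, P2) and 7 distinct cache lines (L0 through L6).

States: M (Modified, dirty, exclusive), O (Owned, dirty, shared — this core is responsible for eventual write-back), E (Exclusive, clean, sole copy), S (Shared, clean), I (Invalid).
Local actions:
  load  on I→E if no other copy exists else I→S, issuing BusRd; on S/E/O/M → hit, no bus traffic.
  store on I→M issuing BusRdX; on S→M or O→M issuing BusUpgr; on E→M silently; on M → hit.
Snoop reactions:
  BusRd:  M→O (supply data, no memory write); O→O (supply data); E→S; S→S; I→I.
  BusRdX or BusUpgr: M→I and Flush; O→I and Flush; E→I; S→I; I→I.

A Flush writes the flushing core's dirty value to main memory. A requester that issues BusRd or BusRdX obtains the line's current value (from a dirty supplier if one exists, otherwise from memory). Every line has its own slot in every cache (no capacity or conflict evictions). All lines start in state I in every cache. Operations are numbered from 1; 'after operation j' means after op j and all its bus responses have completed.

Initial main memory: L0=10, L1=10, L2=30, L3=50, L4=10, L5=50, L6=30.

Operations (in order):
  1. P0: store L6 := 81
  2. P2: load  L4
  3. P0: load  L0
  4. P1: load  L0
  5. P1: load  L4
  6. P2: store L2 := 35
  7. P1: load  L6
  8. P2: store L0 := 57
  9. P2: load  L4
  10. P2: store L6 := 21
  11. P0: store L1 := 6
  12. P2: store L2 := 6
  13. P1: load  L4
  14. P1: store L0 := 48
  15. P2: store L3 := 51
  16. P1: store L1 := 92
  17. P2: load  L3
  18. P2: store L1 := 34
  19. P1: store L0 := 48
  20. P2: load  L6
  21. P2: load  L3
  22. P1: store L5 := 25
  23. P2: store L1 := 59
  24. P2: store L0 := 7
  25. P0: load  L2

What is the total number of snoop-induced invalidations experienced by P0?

invalidations = 3

[1] P0: store L6 := 81 | P0:M(81), P1:I, P2:I | bus: BusRdX
[2] P2: load  L4 | P0:I, P1:I, P2:E(10) | bus: BusRd
[3] P0: load  L0 | P0:E(10), P1:I, P2:I | bus: BusRd
[4] P1: load  L0 | P0:S(10), P1:S(10), P2:I | bus: BusRd
[5] P1: load  L4 | P0:I, P1:S(10), P2:S(10) | bus: BusRd
[6] P2: store L2 := 35 | P0:I, P1:I, P2:M(35) | bus: BusRdX
[7] P1: load  L6 | P0:O(81), P1:S(81), P2:I | bus: BusRd
[8] P2: store L0 := 57 | P0:I, P1:I, P2:M(57) | bus: BusRdX
[9] P2: load  L4 | P0:I, P1:S(10), P2:S(10) | bus: none
[10] P2: store L6 := 21 | P0:I, P1:I, P2:M(21) | bus: BusRdX,Flush
[11] P0: store L1 := 6 | P0:M(6), P1:I, P2:I | bus: BusRdX
[12] P2: store L2 := 6 | P0:I, P1:I, P2:M(6) | bus: none
[13] P1: load  L4 | P0:I, P1:S(10), P2:S(10) | bus: none
[14] P1: store L0 := 48 | P0:I, P1:M(48), P2:I | bus: BusRdX,Flush
[15] P2: store L3 := 51 | P0:I, P1:I, P2:M(51) | bus: BusRdX
[16] P1: store L1 := 92 | P0:I, P1:M(92), P2:I | bus: BusRdX,Flush
[17] P2: load  L3 | P0:I, P1:I, P2:M(51) | bus: none
[18] P2: store L1 := 34 | P0:I, P1:I, P2:M(34) | bus: BusRdX,Flush
[19] P1: store L0 := 48 | P0:I, P1:M(48), P2:I | bus: none
[20] P2: load  L6 | P0:I, P1:I, P2:M(21) | bus: none
[21] P2: load  L3 | P0:I, P1:I, P2:M(51) | bus: none
[22] P1: store L5 := 25 | P0:I, P1:M(25), P2:I | bus: BusRdX
[23] P2: store L1 := 59 | P0:I, P1:I, P2:M(59) | bus: none
[24] P2: store L0 := 7 | P0:I, P1:I, P2:M(7) | bus: BusRdX,Flush
[25] P0: load  L2 | P0:S(6), P1:I, P2:O(6) | bus: BusRd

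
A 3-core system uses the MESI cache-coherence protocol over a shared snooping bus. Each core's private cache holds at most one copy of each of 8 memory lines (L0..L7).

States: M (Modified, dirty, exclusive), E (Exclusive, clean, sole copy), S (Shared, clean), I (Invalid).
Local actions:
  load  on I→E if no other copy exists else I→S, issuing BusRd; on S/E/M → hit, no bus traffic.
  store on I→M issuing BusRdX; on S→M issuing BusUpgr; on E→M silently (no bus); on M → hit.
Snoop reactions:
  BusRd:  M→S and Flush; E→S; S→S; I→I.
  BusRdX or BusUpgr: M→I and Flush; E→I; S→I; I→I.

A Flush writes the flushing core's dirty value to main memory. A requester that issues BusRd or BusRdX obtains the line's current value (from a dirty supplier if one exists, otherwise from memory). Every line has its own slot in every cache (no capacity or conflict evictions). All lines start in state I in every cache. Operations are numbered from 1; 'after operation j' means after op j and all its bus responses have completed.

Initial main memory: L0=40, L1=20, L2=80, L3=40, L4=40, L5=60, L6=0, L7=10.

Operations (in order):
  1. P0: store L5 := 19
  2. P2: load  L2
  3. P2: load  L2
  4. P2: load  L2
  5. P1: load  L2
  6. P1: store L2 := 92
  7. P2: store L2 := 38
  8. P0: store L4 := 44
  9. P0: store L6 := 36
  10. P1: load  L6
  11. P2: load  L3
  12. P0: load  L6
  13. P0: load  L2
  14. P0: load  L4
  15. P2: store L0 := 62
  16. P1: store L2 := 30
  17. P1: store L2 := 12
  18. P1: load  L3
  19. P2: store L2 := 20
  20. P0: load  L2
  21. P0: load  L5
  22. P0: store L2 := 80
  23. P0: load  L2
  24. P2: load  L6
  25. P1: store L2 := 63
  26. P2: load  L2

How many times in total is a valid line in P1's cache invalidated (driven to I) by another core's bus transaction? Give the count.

invalidations = 2

1. P0: store L5 := 19  bus=[BusRdX]  L5: P0=M P1=I P2=I  mem[L5]=60
2. P2: load  L2  bus=[BusRd]  L2: P0=I P1=I P2=E  mem[L2]=80
3. P2: load  L2  bus=[-]  L2: P0=I P1=I P2=E  mem[L2]=80
4. P2: load  L2  bus=[-]  L2: P0=I P1=I P2=E  mem[L2]=80
5. P1: load  L2  bus=[BusRd]  L2: P0=I P1=S P2=S  mem[L2]=80
6. P1: store L2 := 92  bus=[BusUpgr]  L2: P0=I P1=M P2=I  mem[L2]=80
7. P2: store L2 := 38  bus=[BusRdX,Flush]  L2: P0=I P1=I P2=M  mem[L2]=92
8. P0: store L4 := 44  bus=[BusRdX]  L4: P0=M P1=I P2=I  mem[L4]=40
9. P0: store L6 := 36  bus=[BusRdX]  L6: P0=M P1=I P2=I  mem[L6]=0
10. P1: load  L6  bus=[BusRd,Flush]  L6: P0=S P1=S P2=I  mem[L6]=36
11. P2: load  L3  bus=[BusRd]  L3: P0=I P1=I P2=E  mem[L3]=40
12. P0: load  L6  bus=[-]  L6: P0=S P1=S P2=I  mem[L6]=36
13. P0: load  L2  bus=[BusRd,Flush]  L2: P0=S P1=I P2=S  mem[L2]=38
14. P0: load  L4  bus=[-]  L4: P0=M P1=I P2=I  mem[L4]=40
15. P2: store L0 := 62  bus=[BusRdX]  L0: P0=I P1=I P2=M  mem[L0]=40
16. P1: store L2 := 30  bus=[BusRdX]  L2: P0=I P1=M P2=I  mem[L2]=38
17. P1: store L2 := 12  bus=[-]  L2: P0=I P1=M P2=I  mem[L2]=38
18. P1: load  L3  bus=[BusRd]  L3: P0=I P1=S P2=S  mem[L3]=40
19. P2: store L2 := 20  bus=[BusRdX,Flush]  L2: P0=I P1=I P2=M  mem[L2]=12
20. P0: load  L2  bus=[BusRd,Flush]  L2: P0=S P1=I P2=S  mem[L2]=20
21. P0: load  L5  bus=[-]  L5: P0=M P1=I P2=I  mem[L5]=60
22. P0: store L2 := 80  bus=[BusUpgr]  L2: P0=M P1=I P2=I  mem[L2]=20
23. P0: load  L2  bus=[-]  L2: P0=M P1=I P2=I  mem[L2]=20
24. P2: load  L6  bus=[BusRd]  L6: P0=S P1=S P2=S  mem[L6]=36
25. P1: store L2 := 63  bus=[BusRdX,Flush]  L2: P0=I P1=M P2=I  mem[L2]=80
26. P2: load  L2  bus=[BusRd,Flush]  L2: P0=I P1=S P2=S  mem[L2]=63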